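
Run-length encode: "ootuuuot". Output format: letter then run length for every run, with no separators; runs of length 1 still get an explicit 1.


String: "ootuuuot"
Scanning for consecutive runs:
  'o' x 2
  't' x 1
  'u' x 3
  'o' x 1
  't' x 1
RLE = "o2t1u3o1t1"


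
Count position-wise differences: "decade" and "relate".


Comparing character by character (same length = 6):
  Pos 0: 'd' vs 'r' !=
  Pos 1: 'e' vs 'e' =
  Pos 2: 'c' vs 'l' !=
  Pos 3: 'a' vs 'a' =
  Pos 4: 'd' vs 't' !=
  Pos 5: 'e' vs 'e' =
Hamming distance = 3


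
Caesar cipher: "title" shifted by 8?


Word: "title"
Shift: 8
Each letter → (letter + shift) mod 26:
  't' (19) + 8 = 1 → 'b'
  'i' (8) + 8 = 16 → 'q'
  't' (19) + 8 = 1 → 'b'
  'l' (11) + 8 = 19 → 't'
  'e' (4) + 8 = 12 → 'm'
Result = "bqbtm"


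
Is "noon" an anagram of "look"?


Word 1: "look" → sorted: kloo
Word 2: "noon" → sorted: nnoo
Same letters? kloo != nnoo
Anagram = No


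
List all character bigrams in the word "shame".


Word: "shame" (length 5)
Number of bigrams = 5 - 2 + 1 = 4
  Position 0: "sh"
  Position 1: "ha"
  Position 2: "am"
  Position 3: "me"
Bigrams = "sh", "ha", "am", "me"


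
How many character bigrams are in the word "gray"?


Word: "gray" (length 4)
Number of 2-grams = length - 2 + 1 = 4 - 2 + 1
= 3


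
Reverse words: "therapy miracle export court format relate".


Original: "therapy miracle export court format relate"
Words (1..n): therapy | miracle | export | court | format | relate
Reversed (n..1): relate | format | court | export | miracle | therapy
Result = "relate format court export miracle therapy"


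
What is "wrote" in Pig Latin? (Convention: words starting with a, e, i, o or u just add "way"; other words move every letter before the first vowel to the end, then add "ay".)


Word: "wrote"
Starts with consonant(s) → move to end, add 'ay'
Consonant cluster: "wr"
Pig Latin = "otewray"


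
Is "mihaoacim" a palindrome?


Word: "mihaoacim"
Reversed: "micaoahim"
Forward == Backward? mihaoacim != micaoahim
Palindrome = No


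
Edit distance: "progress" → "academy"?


Word 1: "progress" (length 8)
Word 2: "academy" (length 7)
One optimal edit sequence (insert/delete/substitute each cost 1):
  1. delete 'p'  (+1)
  2. substitute 'r' -> 'a'  (+1)
  3. substitute 'o' -> 'c'  (+1)
  4. substitute 'g' -> 'a'  (+1)
  5. substitute 'r' -> 'd'  (+1)
  6. keep 'e'
  7. substitute 's' -> 'm'  (+1)
  8. substitute 's' -> 'y'  (+1)
Total edit operations: 7
Edit distance = 7


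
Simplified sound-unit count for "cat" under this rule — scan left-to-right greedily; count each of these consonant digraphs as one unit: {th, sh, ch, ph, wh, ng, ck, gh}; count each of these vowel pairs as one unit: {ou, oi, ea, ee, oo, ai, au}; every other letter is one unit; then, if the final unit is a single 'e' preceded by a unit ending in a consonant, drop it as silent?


Word: "cat" (3 letters)
Left-to-right scan:
  1. 'c' (letter)
  2. 'a' (letter)
  3. 't' (letter)
Units from scan: 3
Sound units = 3 units


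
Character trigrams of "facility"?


Word: "facility" (length 8)
Number of trigrams = 8 - 3 + 1 = 6
  Position 0: "fac"
  Position 1: "aci"
  Position 2: "cil"
  Position 3: "ili"
  Position 4: "lit"
  Position 5: "ity"
Trigrams = "fac", "aci", "cil", "ili", "lit", "ity"


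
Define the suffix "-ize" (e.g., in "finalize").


Suffix: -ize
Example: finalize = final + -ize
Meaning = to make


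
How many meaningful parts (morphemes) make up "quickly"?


Word: "quickly"
Morphemes: quick / -ly
Each morpheme carries meaning
= 2 morphemes


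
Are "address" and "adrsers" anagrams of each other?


Word 1: "address" → sorted: adderss
Word 2: "adrsers" → sorted: aderrss
Same letters? adderss != aderrss
Anagram = No


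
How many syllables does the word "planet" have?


Word: "planet"
Syllable breakdown: plan / et
Counting: 2 parts
= 2 syllables


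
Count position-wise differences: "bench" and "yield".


Comparing character by character (same length = 5):
  Pos 0: 'b' vs 'y' !=
  Pos 1: 'e' vs 'i' !=
  Pos 2: 'n' vs 'e' !=
  Pos 3: 'c' vs 'l' !=
  Pos 4: 'h' vs 'd' !=
Hamming distance = 5


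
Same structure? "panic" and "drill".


Pattern of "panic": [0, 1, 2, 3, 4]
Pattern of "drill": [0, 1, 2, 3, 3]
Patterns do not match
Same pattern = No


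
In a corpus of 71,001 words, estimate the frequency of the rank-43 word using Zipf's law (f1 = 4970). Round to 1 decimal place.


Zipf's law: f(r) = f(1) / r
f(1) = 4970
f(43) = 4970 / 43
= 115.6 occurrences


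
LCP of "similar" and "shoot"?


Word 1: "similar"
Word 2: "shoot"
Comparing from start:
  Pos 0: 's' == 's'
  Pos 1: 'i' != 'h' (stop)
LCP = "s" (length 1)


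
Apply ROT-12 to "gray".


Word: "gray"
Shift: 12
Each letter → (letter + shift) mod 26:
  'g' (6) + 12 = 18 → 's'
  'r' (17) + 12 = 3 → 'd'
  'a' (0) + 12 = 12 → 'm'
  'y' (24) + 12 = 10 → 'k'
Result = "sdmk"


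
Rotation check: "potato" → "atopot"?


Word: "potato", Candidate: "atopot"
Method: check if candidate is substring of word+word
"potatopotato" contains "atopot"? Yes
Is rotation = Yes


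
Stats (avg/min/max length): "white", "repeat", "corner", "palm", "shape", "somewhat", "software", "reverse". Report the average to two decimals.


Lengths: "white"=5, "repeat"=6, "corner"=6, "palm"=4, "shape"=5, "somewhat"=8, "software"=8, "reverse"=7
Sum = 49, Count = 8
Average = 49/8 = 6.13
= avg=6.13, min=4, max=8


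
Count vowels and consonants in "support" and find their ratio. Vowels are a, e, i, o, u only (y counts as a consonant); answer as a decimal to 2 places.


Word: "support"
Vowels (a,e,i,o,u): 2
Consonants: 5
Ratio = 2/5
= 0.40


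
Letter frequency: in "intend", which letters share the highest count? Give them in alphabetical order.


Word: "intend"
Letter counts:
  'd': 1
  'e': 1
  'i': 1
  'n': 2
  't': 1
Maximum count = 2
Most frequent = 'n' (2 times each)


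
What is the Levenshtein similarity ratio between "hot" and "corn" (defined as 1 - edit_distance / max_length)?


Word 1: "hot" (length 3)
Word 2: "corn" (length 4)
One optimal edit sequence:
  1. substitute 'h' -> 'c'  (+1)
  2. keep 'o'
  3. insert 'r'  (+1)
  4. substitute 't' -> 'n'  (+1)
Edit distance = 3
Max length = max(3, 4) = 4
Similarity = 1 - 3/4
= 0.2500


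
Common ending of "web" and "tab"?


Word 1: "web"
Word 2: "tab"
Comparing from end:
  Pos -1: 'b' == 'b'
  Pos -2: 'e' != 'a' (stop)
LCS = "b" (length 1)


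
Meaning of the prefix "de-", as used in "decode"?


Prefix: de-
As in: decode -> de- + code
Meaning = remove / reverse


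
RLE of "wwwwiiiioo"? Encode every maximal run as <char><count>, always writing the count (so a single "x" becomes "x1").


String: "wwwwiiiioo"
Scanning for consecutive runs:
  'w' x 4
  'i' x 4
  'o' x 2
RLE = "w4i4o2"


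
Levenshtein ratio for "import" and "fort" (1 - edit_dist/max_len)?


Word 1: "import" (length 6)
Word 2: "fort" (length 4)
One optimal edit sequence:
  1. delete 'i'  (+1)
  2. delete 'm'  (+1)
  3. substitute 'p' -> 'f'  (+1)
  4. keep 'o'
  5. keep 'r'
  6. keep 't'
Edit distance = 3
Max length = max(6, 4) = 6
Similarity = 1 - 3/6
= 0.5000


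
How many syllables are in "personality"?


Word: "personality"
Syllable breakdown: per-son-al-i-ty
Counting: 5 parts
= 5 syllables


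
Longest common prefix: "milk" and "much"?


Word 1: "milk"
Word 2: "much"
Comparing from start:
  Pos 0: 'm' == 'm'
  Pos 1: 'i' != 'u' (stop)
LCP = "m" (length 1)


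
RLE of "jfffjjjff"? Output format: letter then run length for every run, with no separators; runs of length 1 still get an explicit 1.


String: "jfffjjjff"
Scanning for consecutive runs:
  'j' x 1
  'f' x 3
  'j' x 3
  'f' x 2
RLE = "j1f3j3f2"


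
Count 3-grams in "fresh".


Word: "fresh" (length 5)
Number of 3-grams = length - 3 + 1 = 5 - 3 + 1
= 3


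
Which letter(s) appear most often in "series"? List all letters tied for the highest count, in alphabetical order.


Word: "series"
Letter counts:
  'e': 2
  'i': 1
  'r': 1
  's': 2
Maximum count = 2
Most frequent = 'e', 's' (2 times each)


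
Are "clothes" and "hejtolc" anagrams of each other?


Word 1: "clothes" → sorted: cehlost
Word 2: "hejtolc" → sorted: cehjlot
Same letters? cehlost != cehjlot
Anagram = No


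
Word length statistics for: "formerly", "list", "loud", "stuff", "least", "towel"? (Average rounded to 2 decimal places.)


Lengths: "formerly"=8, "list"=4, "loud"=4, "stuff"=5, "least"=5, "towel"=5
Sum = 31, Count = 6
Average = 31/6 = 5.17
= avg=5.17, min=4, max=8


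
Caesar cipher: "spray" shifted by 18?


Word: "spray"
Shift: 18
Each letter → (letter + shift) mod 26:
  's' (18) + 18 = 10 → 'k'
  'p' (15) + 18 = 7 → 'h'
  'r' (17) + 18 = 9 → 'j'
  'a' (0) + 18 = 18 → 's'
  'y' (24) + 18 = 16 → 'q'
Result = "khjsq"


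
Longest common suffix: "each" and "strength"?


Word 1: "each"
Word 2: "strength"
Comparing from end:
  Pos -1: 'h' == 'h'
  Pos -2: 'c' != 't' (stop)
LCS = "h" (length 1)


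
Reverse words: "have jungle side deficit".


Original: "have jungle side deficit"
Words (1..n): have | jungle | side | deficit
Reversed (n..1): deficit | side | jungle | have
Result = "deficit side jungle have"


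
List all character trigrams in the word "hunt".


Word: "hunt" (length 4)
Number of trigrams = 4 - 3 + 1 = 2
  Position 0: "hun"
  Position 1: "unt"
Trigrams = "hun", "unt"


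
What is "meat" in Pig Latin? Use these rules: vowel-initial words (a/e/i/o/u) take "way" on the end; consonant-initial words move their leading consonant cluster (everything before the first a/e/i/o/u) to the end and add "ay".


Word: "meat"
Starts with consonant(s) → move to end, add 'ay'
Consonant cluster: "m"
Pig Latin = "eatmay"


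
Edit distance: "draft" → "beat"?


Word 1: "draft" (length 5)
Word 2: "beat" (length 4)
One optimal edit sequence (insert/delete/substitute each cost 1):
  1. substitute 'd' -> 'b'  (+1)
  2. substitute 'r' -> 'e'  (+1)
  3. keep 'a'
  4. delete 'f'  (+1)
  5. keep 't'
Total edit operations: 3
Edit distance = 3


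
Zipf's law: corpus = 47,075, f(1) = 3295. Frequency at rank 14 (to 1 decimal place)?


Zipf's law: f(r) = f(1) / r
f(1) = 3295
f(14) = 3295 / 14
= 235.4 occurrences


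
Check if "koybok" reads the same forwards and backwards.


Word: "koybok"
Reversed: "kobyok"
Forward == Backward? koybok != kobyok
Palindrome = No


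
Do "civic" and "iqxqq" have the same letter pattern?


Pattern of "civic": [0, 1, 2, 1, 0]
Pattern of "iqxqq": [0, 1, 2, 1, 1]
Patterns do not match
Same pattern = No


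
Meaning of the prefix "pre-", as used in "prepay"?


Prefix: pre-
Example: prepay (pre- + pay)
Meaning = before


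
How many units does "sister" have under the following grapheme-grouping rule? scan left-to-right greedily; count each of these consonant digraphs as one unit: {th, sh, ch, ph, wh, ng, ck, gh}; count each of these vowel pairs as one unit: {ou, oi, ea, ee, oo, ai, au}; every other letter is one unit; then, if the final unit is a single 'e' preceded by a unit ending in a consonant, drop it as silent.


Word: "sister" (6 letters)
Left-to-right scan:
  (1) 's' (letter)
  (2) 'i' (letter)
  (3) 's' (letter)
  (4) 't' (letter)
  (5) 'e' (letter)
  (6) 'r' (letter)
Units from scan: 6
Sound units = 6 units


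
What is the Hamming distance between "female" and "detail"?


Comparing character by character (same length = 6):
  Pos 0: 'f' vs 'd' !=
  Pos 1: 'e' vs 'e' =
  Pos 2: 'm' vs 't' !=
  Pos 3: 'a' vs 'a' =
  Pos 4: 'l' vs 'i' !=
  Pos 5: 'e' vs 'l' !=
Hamming distance = 4


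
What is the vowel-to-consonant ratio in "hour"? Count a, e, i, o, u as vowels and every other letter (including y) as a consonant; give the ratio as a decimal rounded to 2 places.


Word: "hour"
Vowels (a,e,i,o,u): 2
Consonants: 2
Ratio = 2/2
= 1.00


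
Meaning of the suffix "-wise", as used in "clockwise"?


Suffix: -wise
As in: clockwise -> clock + -wise
Meaning = in the manner of


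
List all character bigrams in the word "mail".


Word: "mail" (length 4)
Number of bigrams = 4 - 2 + 1 = 3
  Position 0: "ma"
  Position 1: "ai"
  Position 2: "il"
Bigrams = "ma", "ai", "il"


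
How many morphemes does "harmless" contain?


Word: "harmless"
Morphemes: harm + -less
Each morpheme carries meaning
= 2 morphemes


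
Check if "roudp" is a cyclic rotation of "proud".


Word: "proud", Candidate: "roudp"
Method: check if candidate is substring of word+word
"proudproud" contains "roudp"? Yes
Is rotation = Yes


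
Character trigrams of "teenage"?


Word: "teenage" (length 7)
Number of trigrams = 7 - 3 + 1 = 5
  Position 0: "tee"
  Position 1: "een"
  Position 2: "ena"
  Position 3: "nag"
  Position 4: "age"
Trigrams = "tee", "een", "ena", "nag", "age"


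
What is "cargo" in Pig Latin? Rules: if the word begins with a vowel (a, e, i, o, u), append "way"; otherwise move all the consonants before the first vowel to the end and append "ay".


Word: "cargo"
Starts with consonant(s) → move to end, add 'ay'
Consonant cluster: "c"
Pig Latin = "argocay"


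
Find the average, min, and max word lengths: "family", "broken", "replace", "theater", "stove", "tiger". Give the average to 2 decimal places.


Lengths: "family"=6, "broken"=6, "replace"=7, "theater"=7, "stove"=5, "tiger"=5
Sum = 36, Count = 6
Average = 36/6 = 6.00
= avg=6.00, min=5, max=7


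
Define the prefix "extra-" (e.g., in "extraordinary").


Prefix: extra-
Example: extraordinary = extra- + ordinary
Meaning = beyond


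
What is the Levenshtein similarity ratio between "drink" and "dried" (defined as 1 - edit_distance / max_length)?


Word 1: "drink" (length 5)
Word 2: "dried" (length 5)
One optimal edit sequence:
  1. keep 'd'
  2. keep 'r'
  3. keep 'i'
  4. substitute 'n' -> 'e'  (+1)
  5. substitute 'k' -> 'd'  (+1)
Edit distance = 2
Max length = max(5, 5) = 5
Similarity = 1 - 2/5
= 0.6000


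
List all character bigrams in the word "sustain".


Word: "sustain" (length 7)
Number of bigrams = 7 - 2 + 1 = 6
  Position 0: "su"
  Position 1: "us"
  Position 2: "st"
  Position 3: "ta"
  Position 4: "ai"
  Position 5: "in"
Bigrams = "su", "us", "st", "ta", "ai", "in"


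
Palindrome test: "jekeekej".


Word: "jekeekej"
Reversed: "jekeekej"
Forward == Backward? jekeekej == jekeekej
Palindrome = Yes


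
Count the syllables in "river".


Word: "river"
Syllable breakdown: riv-er
Counting: 2 parts
= 2 syllables


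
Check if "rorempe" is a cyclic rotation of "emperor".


Word: "emperor", Candidate: "rorempe"
Method: check if candidate is substring of word+word
"emperoremperor" contains "rorempe"? Yes
Is rotation = Yes


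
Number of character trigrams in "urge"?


Word: "urge" (length 4)
Number of 3-grams = length - 3 + 1 = 4 - 3 + 1
= 2


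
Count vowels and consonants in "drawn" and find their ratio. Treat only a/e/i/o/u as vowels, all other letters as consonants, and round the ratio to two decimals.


Word: "drawn"
Vowels (a,e,i,o,u): 1
Consonants: 4
Ratio = 1/4
= 0.25


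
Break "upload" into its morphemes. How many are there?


Word: "upload"
Morphemes: up- | load
Each morpheme carries meaning
= 2 morphemes


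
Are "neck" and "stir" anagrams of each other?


Word 1: "neck" → sorted: cekn
Word 2: "stir" → sorted: irst
Same letters? cekn != irst
Anagram = No


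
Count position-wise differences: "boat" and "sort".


Comparing character by character (same length = 4):
  Pos 0: 'b' vs 's' !=
  Pos 1: 'o' vs 'o' =
  Pos 2: 'a' vs 'r' !=
  Pos 3: 't' vs 't' =
Hamming distance = 2


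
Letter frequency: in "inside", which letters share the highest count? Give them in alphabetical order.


Word: "inside"
Letter counts:
  'd': 1
  'e': 1
  'i': 2
  'n': 1
  's': 1
Maximum count = 2
Most frequent = 'i' (2 times each)


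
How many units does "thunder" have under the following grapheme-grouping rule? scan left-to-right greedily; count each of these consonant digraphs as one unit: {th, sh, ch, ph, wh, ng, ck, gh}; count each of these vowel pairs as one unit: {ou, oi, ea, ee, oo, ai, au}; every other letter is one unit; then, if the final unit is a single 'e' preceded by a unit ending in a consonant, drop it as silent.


Word: "thunder" (7 letters)
Left-to-right scan:
  [1] 'th' (digraph)
  [2] 'u' (letter)
  [3] 'n' (letter)
  [4] 'd' (letter)
  [5] 'e' (letter)
  [6] 'r' (letter)
Units from scan: 6
Sound units = 6 units


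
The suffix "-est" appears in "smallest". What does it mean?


Suffix: -est
Example: smallest = small + -est
Meaning = most


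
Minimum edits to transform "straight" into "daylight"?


Word 1: "straight" (length 8)
Word 2: "daylight" (length 8)
One optimal edit sequence (insert/delete/substitute each cost 1):
  1. substitute 's' -> 'd'  (+1)
  2. substitute 't' -> 'a'  (+1)
  3. substitute 'r' -> 'y'  (+1)
  4. substitute 'a' -> 'l'  (+1)
  5. keep 'i'
  6. keep 'g'
  7. keep 'h'
  8. keep 't'
Total edit operations: 4
Edit distance = 4


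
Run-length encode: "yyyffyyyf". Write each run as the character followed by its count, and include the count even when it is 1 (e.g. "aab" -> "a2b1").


String: "yyyffyyyf"
Scanning for consecutive runs:
  'y' x 3
  'f' x 2
  'y' x 3
  'f' x 1
RLE = "y3f2y3f1"


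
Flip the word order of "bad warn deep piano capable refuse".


Original: "bad warn deep piano capable refuse"
Words (1..n): bad | warn | deep | piano | capable | refuse
Reversed (n..1): refuse | capable | piano | deep | warn | bad
Result = "refuse capable piano deep warn bad"


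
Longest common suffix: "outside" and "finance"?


Word 1: "outside"
Word 2: "finance"
Comparing from end:
  Pos -1: 'e' == 'e'
  Pos -2: 'd' != 'c' (stop)
LCS = "e" (length 1)


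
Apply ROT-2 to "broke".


Word: "broke"
Shift: 2
Each letter → (letter + shift) mod 26:
  'b' (1) + 2 = 3 → 'd'
  'r' (17) + 2 = 19 → 't'
  'o' (14) + 2 = 16 → 'q'
  'k' (10) + 2 = 12 → 'm'
  'e' (4) + 2 = 6 → 'g'
Result = "dtqmg"


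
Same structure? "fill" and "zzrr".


Pattern of "fill": [0, 1, 2, 2]
Pattern of "zzrr": [0, 0, 1, 1]
Patterns do not match
Same pattern = No


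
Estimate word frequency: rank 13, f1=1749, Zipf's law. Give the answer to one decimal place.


Zipf's law: f(r) = f(1) / r
f(1) = 1749
f(13) = 1749 / 13
= 134.5 occurrences


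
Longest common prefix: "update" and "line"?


Word 1: "update"
Word 2: "line"
Comparing from start:
  Pos 0: 'u' != 'l' (stop)
LCP = "" (length 0)


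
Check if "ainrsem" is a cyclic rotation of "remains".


Word: "remains", Candidate: "ainrsem"
Method: check if candidate is substring of word+word
"remainsremains" contains "ainrsem"? No
Is rotation = No


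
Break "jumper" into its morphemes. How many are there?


Word: "jumper"
Morphemes: jump / -er
Each morpheme carries meaning
= 2 morphemes


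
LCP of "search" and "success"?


Word 1: "search"
Word 2: "success"
Comparing from start:
  Pos 0: 's' == 's'
  Pos 1: 'e' != 'u' (stop)
LCP = "s" (length 1)


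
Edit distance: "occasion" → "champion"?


Word 1: "occasion" (length 8)
Word 2: "champion" (length 8)
One optimal edit sequence (insert/delete/substitute each cost 1):
  1. delete 'o'  (+1)
  2. keep 'c'
  3. substitute 'c' -> 'h'  (+1)
  4. keep 'a'
  5. insert 'm'  (+1)
  6. substitute 's' -> 'p'  (+1)
  7. keep 'i'
  8. keep 'o'
  9. keep 'n'
Total edit operations: 4
Edit distance = 4


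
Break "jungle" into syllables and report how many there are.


Word: "jungle"
Syllable breakdown: jun-gle
Counting: 2 parts
= 2 syllables


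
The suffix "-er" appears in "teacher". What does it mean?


Suffix: -er
Example: teacher (teach + -er)
Meaning = one who / more


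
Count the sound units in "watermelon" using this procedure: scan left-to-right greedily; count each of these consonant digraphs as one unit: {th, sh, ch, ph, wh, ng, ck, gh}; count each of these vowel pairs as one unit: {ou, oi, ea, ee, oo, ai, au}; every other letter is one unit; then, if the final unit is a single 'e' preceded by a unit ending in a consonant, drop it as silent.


Word: "watermelon" (10 letters)
Left-to-right scan:
  1. 'w' (letter)
  2. 'a' (letter)
  3. 't' (letter)
  4. 'e' (letter)
  5. 'r' (letter)
  6. 'm' (letter)
  7. 'e' (letter)
  8. 'l' (letter)
  9. 'o' (letter)
  10. 'n' (letter)
Units from scan: 10
Sound units = 10 units


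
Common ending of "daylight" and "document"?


Word 1: "daylight"
Word 2: "document"
Comparing from end:
  Pos -1: 't' == 't'
  Pos -2: 'h' != 'n' (stop)
LCS = "t" (length 1)


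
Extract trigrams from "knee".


Word: "knee" (length 4)
Number of trigrams = 4 - 3 + 1 = 2
  Position 0: "kne"
  Position 1: "nee"
Trigrams = "kne", "nee"


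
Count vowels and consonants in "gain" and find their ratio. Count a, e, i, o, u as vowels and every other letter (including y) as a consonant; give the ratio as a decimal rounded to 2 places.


Word: "gain"
Vowels (a,e,i,o,u): 2
Consonants: 2
Ratio = 2/2
= 1.00


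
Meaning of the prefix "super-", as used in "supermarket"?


Prefix: super-
As in: supermarket -> super- + market
Meaning = above / beyond


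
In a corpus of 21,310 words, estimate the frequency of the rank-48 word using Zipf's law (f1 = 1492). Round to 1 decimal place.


Zipf's law: f(r) = f(1) / r
f(1) = 1492
f(48) = 1492 / 48
= 31.1 occurrences


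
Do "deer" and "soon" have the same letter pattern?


Pattern of "deer": [0, 1, 1, 2]
Pattern of "soon": [0, 1, 1, 2]
Patterns match
Same pattern = Yes


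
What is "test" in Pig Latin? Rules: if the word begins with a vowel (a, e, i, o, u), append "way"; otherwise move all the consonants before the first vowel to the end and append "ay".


Word: "test"
Starts with consonant(s) → move to end, add 'ay'
Consonant cluster: "t"
Pig Latin = "esttay"


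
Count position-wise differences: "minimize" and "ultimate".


Comparing character by character (same length = 8):
  Pos 0: 'm' vs 'u' !=
  Pos 1: 'i' vs 'l' !=
  Pos 2: 'n' vs 't' !=
  Pos 3: 'i' vs 'i' =
  Pos 4: 'm' vs 'm' =
  Pos 5: 'i' vs 'a' !=
  Pos 6: 'z' vs 't' !=
  Pos 7: 'e' vs 'e' =
Hamming distance = 5


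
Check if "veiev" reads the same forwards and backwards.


Word: "veiev"
Reversed: "veiev"
Forward == Backward? veiev == veiev
Palindrome = Yes


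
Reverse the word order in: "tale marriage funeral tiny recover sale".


Original: "tale marriage funeral tiny recover sale"
Words (1..n): tale | marriage | funeral | tiny | recover | sale
Reversed (n..1): sale | recover | tiny | funeral | marriage | tale
Result = "sale recover tiny funeral marriage tale"


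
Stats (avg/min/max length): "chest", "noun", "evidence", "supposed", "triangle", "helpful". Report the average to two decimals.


Lengths: "chest"=5, "noun"=4, "evidence"=8, "supposed"=8, "triangle"=8, "helpful"=7
Sum = 40, Count = 6
Average = 40/6 = 6.67
= avg=6.67, min=4, max=8


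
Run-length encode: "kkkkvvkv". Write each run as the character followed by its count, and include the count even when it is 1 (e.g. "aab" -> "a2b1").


String: "kkkkvvkv"
Scanning for consecutive runs:
  'k' x 4
  'v' x 2
  'k' x 1
  'v' x 1
RLE = "k4v2k1v1"


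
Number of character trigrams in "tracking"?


Word: "tracking" (length 8)
Number of 3-grams = length - 3 + 1 = 8 - 3 + 1
= 6


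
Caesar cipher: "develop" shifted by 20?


Word: "develop"
Shift: 20
Each letter → (letter + shift) mod 26:
  'd' (3) + 20 = 23 → 'x'
  'e' (4) + 20 = 24 → 'y'
  'v' (21) + 20 = 15 → 'p'
  'e' (4) + 20 = 24 → 'y'
  'l' (11) + 20 = 5 → 'f'
  'o' (14) + 20 = 8 → 'i'
  'p' (15) + 20 = 9 → 'j'
Result = "xypyfij"


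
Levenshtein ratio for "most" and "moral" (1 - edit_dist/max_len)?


Word 1: "most" (length 4)
Word 2: "moral" (length 5)
One optimal edit sequence:
  1. keep 'm'
  2. keep 'o'
  3. insert 'r'  (+1)
  4. substitute 's' -> 'a'  (+1)
  5. substitute 't' -> 'l'  (+1)
Edit distance = 3
Max length = max(4, 5) = 5
Similarity = 1 - 3/5
= 0.4000


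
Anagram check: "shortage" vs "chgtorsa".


Word 1: "shortage" → sorted: aeghorst
Word 2: "chgtorsa" → sorted: acghorst
Same letters? aeghorst != acghorst
Anagram = No


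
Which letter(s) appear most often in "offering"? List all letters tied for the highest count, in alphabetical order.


Word: "offering"
Letter counts:
  'e': 1
  'f': 2
  'g': 1
  'i': 1
  'n': 1
  'o': 1
  'r': 1
Maximum count = 2
Most frequent = 'f' (2 times each)


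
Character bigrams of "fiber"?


Word: "fiber" (length 5)
Number of bigrams = 5 - 2 + 1 = 4
  Position 0: "fi"
  Position 1: "ib"
  Position 2: "be"
  Position 3: "er"
Bigrams = "fi", "ib", "be", "er"


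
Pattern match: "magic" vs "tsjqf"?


Pattern of "magic": [0, 1, 2, 3, 4]
Pattern of "tsjqf": [0, 1, 2, 3, 4]
Patterns match
Same pattern = Yes


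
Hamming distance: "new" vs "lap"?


Comparing character by character (same length = 3):
  Pos 0: 'n' vs 'l' !=
  Pos 1: 'e' vs 'a' !=
  Pos 2: 'w' vs 'p' !=
Hamming distance = 3


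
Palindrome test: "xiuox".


Word: "xiuox"
Reversed: "xouix"
Forward == Backward? xiuox != xouix
Palindrome = No


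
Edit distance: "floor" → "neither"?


Word 1: "floor" (length 5)
Word 2: "neither" (length 7)
One optimal edit sequence (insert/delete/substitute each cost 1):
  1. insert 'n'  (+1)
  2. insert 'e'  (+1)
  3. substitute 'f' -> 'i'  (+1)
  4. substitute 'l' -> 't'  (+1)
  5. substitute 'o' -> 'h'  (+1)
  6. substitute 'o' -> 'e'  (+1)
  7. keep 'r'
Total edit operations: 6
Edit distance = 6


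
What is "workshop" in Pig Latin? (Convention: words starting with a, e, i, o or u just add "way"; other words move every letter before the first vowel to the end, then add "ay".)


Word: "workshop"
Starts with consonant(s) → move to end, add 'ay'
Consonant cluster: "w"
Pig Latin = "orkshopway"


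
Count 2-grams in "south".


Word: "south" (length 5)
Number of 2-grams = length - 2 + 1 = 5 - 2 + 1
= 4


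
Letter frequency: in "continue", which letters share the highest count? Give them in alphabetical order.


Word: "continue"
Letter counts:
  'c': 1
  'e': 1
  'i': 1
  'n': 2
  'o': 1
  't': 1
  'u': 1
Maximum count = 2
Most frequent = 'n' (2 times each)


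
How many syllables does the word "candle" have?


Word: "candle"
Syllable breakdown: can / dle
Counting: 2 parts
= 2 syllables


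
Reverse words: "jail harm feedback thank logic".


Original: "jail harm feedback thank logic"
Words (1..n): jail | harm | feedback | thank | logic
Reversed (n..1): logic | thank | feedback | harm | jail
Result = "logic thank feedback harm jail"


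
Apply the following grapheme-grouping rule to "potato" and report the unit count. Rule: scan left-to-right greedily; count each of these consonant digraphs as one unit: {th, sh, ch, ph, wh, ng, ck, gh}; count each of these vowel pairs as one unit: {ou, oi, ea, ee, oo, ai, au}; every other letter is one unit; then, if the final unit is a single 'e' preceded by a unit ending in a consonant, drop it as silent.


Word: "potato" (6 letters)
Left-to-right scan:
  (1) 'p' (letter)
  (2) 'o' (letter)
  (3) 't' (letter)
  (4) 'a' (letter)
  (5) 't' (letter)
  (6) 'o' (letter)
Units from scan: 6
Sound units = 6 units


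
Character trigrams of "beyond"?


Word: "beyond" (length 6)
Number of trigrams = 6 - 3 + 1 = 4
  Position 0: "bey"
  Position 1: "eyo"
  Position 2: "yon"
  Position 3: "ond"
Trigrams = "bey", "eyo", "yon", "ond"


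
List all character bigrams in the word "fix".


Word: "fix" (length 3)
Number of bigrams = 3 - 2 + 1 = 2
  Position 0: "fi"
  Position 1: "ix"
Bigrams = "fi", "ix"


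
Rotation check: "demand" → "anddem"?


Word: "demand", Candidate: "anddem"
Method: check if candidate is substring of word+word
"demanddemand" contains "anddem"? Yes
Is rotation = Yes


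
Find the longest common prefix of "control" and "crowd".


Word 1: "control"
Word 2: "crowd"
Comparing from start:
  Pos 0: 'c' == 'c'
  Pos 1: 'o' != 'r' (stop)
LCP = "c" (length 1)


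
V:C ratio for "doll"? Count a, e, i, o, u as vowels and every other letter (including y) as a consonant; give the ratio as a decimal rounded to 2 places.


Word: "doll"
Vowels (a,e,i,o,u): 1
Consonants: 3
Ratio = 1/3
= 0.33


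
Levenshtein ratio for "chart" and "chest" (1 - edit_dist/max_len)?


Word 1: "chart" (length 5)
Word 2: "chest" (length 5)
One optimal edit sequence:
  1. keep 'c'
  2. keep 'h'
  3. substitute 'a' -> 'e'  (+1)
  4. substitute 'r' -> 's'  (+1)
  5. keep 't'
Edit distance = 2
Max length = max(5, 5) = 5
Similarity = 1 - 2/5
= 0.6000


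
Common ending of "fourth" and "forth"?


Word 1: "fourth"
Word 2: "forth"
Comparing from end:
  Pos -1: 'h' == 'h'
  Pos -2: 't' == 't'
  Pos -3: 'r' == 'r'
  Pos -4: 'u' != 'o' (stop)
LCS = "rth" (length 3)


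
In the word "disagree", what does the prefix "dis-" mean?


Prefix: dis-
As in: disagree -> dis- + agree
Meaning = not / opposite


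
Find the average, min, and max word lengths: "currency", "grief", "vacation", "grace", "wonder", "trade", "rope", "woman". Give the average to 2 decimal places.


Lengths: "currency"=8, "grief"=5, "vacation"=8, "grace"=5, "wonder"=6, "trade"=5, "rope"=4, "woman"=5
Sum = 46, Count = 8
Average = 46/8 = 5.75
= avg=5.75, min=4, max=8


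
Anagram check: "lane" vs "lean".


Word 1: "lane" → sorted: aeln
Word 2: "lean" → sorted: aeln
Same letters? aeln == aeln
Anagram = Yes


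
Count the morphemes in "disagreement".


Word: "disagreement"
Morphemes: dis- | agree | -ment
Each morpheme carries meaning
= 3 morphemes


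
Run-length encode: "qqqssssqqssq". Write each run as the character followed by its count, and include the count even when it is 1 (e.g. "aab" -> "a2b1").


String: "qqqssssqqssq"
Scanning for consecutive runs:
  'q' x 3
  's' x 4
  'q' x 2
  's' x 2
  'q' x 1
RLE = "q3s4q2s2q1"


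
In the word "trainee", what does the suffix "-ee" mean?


Suffix: -ee
Example: trainee = train + -ee
Meaning = one who receives


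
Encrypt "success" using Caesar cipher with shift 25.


Word: "success"
Shift: 25
Each letter → (letter + shift) mod 26:
  's' (18) + 25 = 17 → 'r'
  'u' (20) + 25 = 19 → 't'
  'c' (2) + 25 = 1 → 'b'
  'c' (2) + 25 = 1 → 'b'
  'e' (4) + 25 = 3 → 'd'
  's' (18) + 25 = 17 → 'r'
  's' (18) + 25 = 17 → 'r'
Result = "rtbbdrr"


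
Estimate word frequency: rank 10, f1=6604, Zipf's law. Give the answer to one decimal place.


Zipf's law: f(r) = f(1) / r
f(1) = 6604
f(10) = 6604 / 10
= 660.4 occurrences


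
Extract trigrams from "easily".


Word: "easily" (length 6)
Number of trigrams = 6 - 3 + 1 = 4
  Position 0: "eas"
  Position 1: "asi"
  Position 2: "sil"
  Position 3: "ily"
Trigrams = "eas", "asi", "sil", "ily"


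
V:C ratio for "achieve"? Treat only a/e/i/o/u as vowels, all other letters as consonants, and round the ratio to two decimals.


Word: "achieve"
Vowels (a,e,i,o,u): 4
Consonants: 3
Ratio = 4/3
= 1.33


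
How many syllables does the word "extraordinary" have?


Word: "extraordinary"
Syllable breakdown: ex | traor | di | nar | y
Counting: 5 parts
= 5 syllables


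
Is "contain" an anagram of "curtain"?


Word 1: "curtain" → sorted: acinrtu
Word 2: "contain" → sorted: acinnot
Same letters? acinrtu != acinnot
Anagram = No


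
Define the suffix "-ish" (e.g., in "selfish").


Suffix: -ish
Example: selfish (self + -ish)
Meaning = somewhat / having the qualities of


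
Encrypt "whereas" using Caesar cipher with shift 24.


Word: "whereas"
Shift: 24
Each letter → (letter + shift) mod 26:
  'w' (22) + 24 = 20 → 'u'
  'h' (7) + 24 = 5 → 'f'
  'e' (4) + 24 = 2 → 'c'
  'r' (17) + 24 = 15 → 'p'
  'e' (4) + 24 = 2 → 'c'
  'a' (0) + 24 = 24 → 'y'
  's' (18) + 24 = 16 → 'q'
Result = "ufcpcyq"


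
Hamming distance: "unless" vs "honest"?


Comparing character by character (same length = 6):
  Pos 0: 'u' vs 'h' !=
  Pos 1: 'n' vs 'o' !=
  Pos 2: 'l' vs 'n' !=
  Pos 3: 'e' vs 'e' =
  Pos 4: 's' vs 's' =
  Pos 5: 's' vs 't' !=
Hamming distance = 4


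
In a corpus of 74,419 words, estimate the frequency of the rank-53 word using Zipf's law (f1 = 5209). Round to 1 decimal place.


Zipf's law: f(r) = f(1) / r
f(1) = 5209
f(53) = 5209 / 53
= 98.3 occurrences


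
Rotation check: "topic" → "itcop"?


Word: "topic", Candidate: "itcop"
Method: check if candidate is substring of word+word
"topictopic" contains "itcop"? No
Is rotation = No


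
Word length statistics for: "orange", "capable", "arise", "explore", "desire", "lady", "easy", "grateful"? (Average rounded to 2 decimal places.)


Lengths: "orange"=6, "capable"=7, "arise"=5, "explore"=7, "desire"=6, "lady"=4, "easy"=4, "grateful"=8
Sum = 47, Count = 8
Average = 47/8 = 5.88
= avg=5.88, min=4, max=8


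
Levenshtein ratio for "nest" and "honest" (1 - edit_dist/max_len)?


Word 1: "nest" (length 4)
Word 2: "honest" (length 6)
One optimal edit sequence:
  1. insert 'h'  (+1)
  2. insert 'o'  (+1)
  3. keep 'n'
  4. keep 'e'
  5. keep 's'
  6. keep 't'
Edit distance = 2
Max length = max(4, 6) = 6
Similarity = 1 - 2/6
= 0.6667


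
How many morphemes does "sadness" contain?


Word: "sadness"
Morphemes: sad | -ness
Each morpheme carries meaning
= 2 morphemes


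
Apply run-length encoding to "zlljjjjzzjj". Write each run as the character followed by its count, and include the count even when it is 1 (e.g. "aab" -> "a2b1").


String: "zlljjjjzzjj"
Scanning for consecutive runs:
  'z' x 1
  'l' x 2
  'j' x 4
  'z' x 2
  'j' x 2
RLE = "z1l2j4z2j2"


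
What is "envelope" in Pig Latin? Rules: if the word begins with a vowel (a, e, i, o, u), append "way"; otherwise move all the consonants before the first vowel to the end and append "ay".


Word: "envelope"
Starts with vowel → add 'way'
Pig Latin = "envelopeway"


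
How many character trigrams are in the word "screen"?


Word: "screen" (length 6)
Number of 3-grams = length - 3 + 1 = 6 - 3 + 1
= 4


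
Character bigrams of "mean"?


Word: "mean" (length 4)
Number of bigrams = 4 - 2 + 1 = 3
  Position 0: "me"
  Position 1: "ea"
  Position 2: "an"
Bigrams = "me", "ea", "an"


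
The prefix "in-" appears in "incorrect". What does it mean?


Prefix: in-
Example: incorrect (in- + correct)
Meaning = not / into


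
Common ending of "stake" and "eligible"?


Word 1: "stake"
Word 2: "eligible"
Comparing from end:
  Pos -1: 'e' == 'e'
  Pos -2: 'k' != 'l' (stop)
LCS = "e" (length 1)


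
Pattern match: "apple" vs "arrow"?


Pattern of "apple": [0, 1, 1, 2, 3]
Pattern of "arrow": [0, 1, 1, 2, 3]
Patterns match
Same pattern = Yes


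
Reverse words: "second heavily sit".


Original: "second heavily sit"
Words (1..n): second | heavily | sit
Reversed (n..1): sit | heavily | second
Result = "sit heavily second"


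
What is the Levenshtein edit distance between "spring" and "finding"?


Word 1: "spring" (length 6)
Word 2: "finding" (length 7)
One optimal edit sequence (insert/delete/substitute each cost 1):
  1. insert 'f'  (+1)
  2. substitute 's' -> 'i'  (+1)
  3. substitute 'p' -> 'n'  (+1)
  4. substitute 'r' -> 'd'  (+1)
  5. keep 'i'
  6. keep 'n'
  7. keep 'g'
Total edit operations: 4
Edit distance = 4


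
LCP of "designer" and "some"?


Word 1: "designer"
Word 2: "some"
Comparing from start:
  Pos 0: 'd' != 's' (stop)
LCP = "" (length 0)


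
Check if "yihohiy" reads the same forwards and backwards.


Word: "yihohiy"
Reversed: "yihohiy"
Forward == Backward? yihohiy == yihohiy
Palindrome = Yes


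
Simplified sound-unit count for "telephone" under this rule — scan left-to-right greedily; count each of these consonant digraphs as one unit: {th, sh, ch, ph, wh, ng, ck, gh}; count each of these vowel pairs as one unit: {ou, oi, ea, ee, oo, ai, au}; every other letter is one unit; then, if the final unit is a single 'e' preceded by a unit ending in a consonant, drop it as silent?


Word: "telephone" (9 letters)
Left-to-right scan:
  (1) 't' (letter)
  (2) 'e' (letter)
  (3) 'l' (letter)
  (4) 'e' (letter)
  (5) 'ph' (digraph)
  (6) 'o' (letter)
  (7) 'n' (letter)
  (8) 'e' (letter)
Units from scan: 8
Final unit is 'e' after a consonant -> drop as silent (-1)
Sound units = 7 units


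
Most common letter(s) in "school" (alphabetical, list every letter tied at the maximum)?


Word: "school"
Letter counts:
  'c': 1
  'h': 1
  'l': 1
  'o': 2
  's': 1
Maximum count = 2
Most frequent = 'o' (2 times each)


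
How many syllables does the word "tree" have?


Word: "tree"
Syllable breakdown: tree
Counting: 1 part
= 1 syllable


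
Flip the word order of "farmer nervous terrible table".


Original: "farmer nervous terrible table"
Words (1..n): farmer | nervous | terrible | table
Reversed (n..1): table | terrible | nervous | farmer
Result = "table terrible nervous farmer"


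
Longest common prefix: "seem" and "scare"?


Word 1: "seem"
Word 2: "scare"
Comparing from start:
  Pos 0: 's' == 's'
  Pos 1: 'e' != 'c' (stop)
LCP = "s" (length 1)


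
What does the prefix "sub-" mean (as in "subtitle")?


Prefix: sub-
Example: subtitle (sub- + title)
Meaning = under / below


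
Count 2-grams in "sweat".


Word: "sweat" (length 5)
Number of 2-grams = length - 2 + 1 = 5 - 2 + 1
= 4


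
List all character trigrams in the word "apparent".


Word: "apparent" (length 8)
Number of trigrams = 8 - 3 + 1 = 6
  Position 0: "app"
  Position 1: "ppa"
  Position 2: "par"
  Position 3: "are"
  Position 4: "ren"
  Position 5: "ent"
Trigrams = "app", "ppa", "par", "are", "ren", "ent"


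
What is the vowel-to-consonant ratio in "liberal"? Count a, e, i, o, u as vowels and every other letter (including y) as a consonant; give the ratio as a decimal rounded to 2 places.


Word: "liberal"
Vowels (a,e,i,o,u): 3
Consonants: 4
Ratio = 3/4
= 0.75


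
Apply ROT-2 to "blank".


Word: "blank"
Shift: 2
Each letter → (letter + shift) mod 26:
  'b' (1) + 2 = 3 → 'd'
  'l' (11) + 2 = 13 → 'n'
  'a' (0) + 2 = 2 → 'c'
  'n' (13) + 2 = 15 → 'p'
  'k' (10) + 2 = 12 → 'm'
Result = "dncpm"


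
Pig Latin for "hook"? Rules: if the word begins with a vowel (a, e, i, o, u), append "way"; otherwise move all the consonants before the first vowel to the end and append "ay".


Word: "hook"
Starts with consonant(s) → move to end, add 'ay'
Consonant cluster: "h"
Pig Latin = "ookhay"


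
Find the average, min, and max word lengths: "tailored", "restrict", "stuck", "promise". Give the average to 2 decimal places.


Lengths: "tailored"=8, "restrict"=8, "stuck"=5, "promise"=7
Sum = 28, Count = 4
Average = 28/4 = 7.00
= avg=7.00, min=5, max=8


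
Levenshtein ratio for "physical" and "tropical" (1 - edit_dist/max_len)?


Word 1: "physical" (length 8)
Word 2: "tropical" (length 8)
One optimal edit sequence:
  1. substitute 'p' -> 't'  (+1)
  2. substitute 'h' -> 'r'  (+1)
  3. substitute 'y' -> 'o'  (+1)
  4. substitute 's' -> 'p'  (+1)
  5. keep 'i'
  6. keep 'c'
  7. keep 'a'
  8. keep 'l'
Edit distance = 4
Max length = max(8, 8) = 8
Similarity = 1 - 4/8
= 0.5000


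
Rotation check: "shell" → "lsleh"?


Word: "shell", Candidate: "lsleh"
Method: check if candidate is substring of word+word
"shellshell" contains "lsleh"? No
Is rotation = No


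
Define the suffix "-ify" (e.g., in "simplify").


Suffix: -ify
Example: simplify = simple + -ify, with a spelling change
Meaning = to make


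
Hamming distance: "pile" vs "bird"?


Comparing character by character (same length = 4):
  Pos 0: 'p' vs 'b' !=
  Pos 1: 'i' vs 'i' =
  Pos 2: 'l' vs 'r' !=
  Pos 3: 'e' vs 'd' !=
Hamming distance = 3
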